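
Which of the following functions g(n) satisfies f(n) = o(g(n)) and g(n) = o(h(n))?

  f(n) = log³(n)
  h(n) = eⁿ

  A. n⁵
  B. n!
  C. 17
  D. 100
A

We need g(n) with log³(n) = o(g(n)) and g(n) = o(eⁿ), i.e. O(log³ n) ≺ g ≺ O(eⁿ).
Check each option:
  A. n⁵ — O(n⁵) is strictly between O(log³ n) and O(eⁿ) ✓
  B. n! — O(n!) does not grow strictly slower than h(n)
  C. 17 — O(1) does not grow strictly faster than f(n)
  D. 100 — O(1) does not grow strictly faster than f(n)

Only option A (n⁵) lies strictly between.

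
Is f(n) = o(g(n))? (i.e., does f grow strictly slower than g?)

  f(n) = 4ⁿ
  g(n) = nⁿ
True

f(n) = 4ⁿ is O(4ⁿ), and g(n) = nⁿ is O(nⁿ).
Since O(4ⁿ) grows strictly slower than O(nⁿ), f(n) = o(g(n)) is true.
This means lim(n→∞) f(n)/g(n) = 0.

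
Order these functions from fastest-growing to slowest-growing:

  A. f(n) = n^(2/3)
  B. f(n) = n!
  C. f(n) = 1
B > A > C

Comparing growth rates:
B = n! is O(n!)
A = n^(2/3) is O(n^(2/3))
C = 1 is O(1)

Therefore, the order from fastest to slowest is: B > A > C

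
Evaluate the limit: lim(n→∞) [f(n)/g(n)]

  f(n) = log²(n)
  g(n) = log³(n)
0

Since log²(n) (O(log² n)) grows slower than log³(n) (O(log³ n)),
the ratio f(n)/g(n) → 0 as n → ∞.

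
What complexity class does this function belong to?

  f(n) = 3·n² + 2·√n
O(n²)

The dominant term in 3·n² + 2·√n is 3·n², which is Θ(n²).
Lower-order terms (2·√n) are asymptotically negligible.
Constants are absorbed, so the tightest bound is O(n²).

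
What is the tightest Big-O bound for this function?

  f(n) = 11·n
O(n)

The dominant term in 11·n is 11·n, which is Θ(n).
Constants are absorbed, so the tightest bound is O(n).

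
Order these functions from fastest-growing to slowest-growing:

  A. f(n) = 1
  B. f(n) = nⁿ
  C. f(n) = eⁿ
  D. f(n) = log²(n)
B > C > D > A

Comparing growth rates:
B = nⁿ is O(nⁿ)
C = eⁿ is O(eⁿ)
D = log²(n) is O(log² n)
A = 1 is O(1)

Therefore, the order from fastest to slowest is: B > C > D > A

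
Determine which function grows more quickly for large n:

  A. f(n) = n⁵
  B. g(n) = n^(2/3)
A

f(n) = n⁵ is O(n⁵), while g(n) = n^(2/3) is O(n^(2/3)).
Since O(n⁵) grows faster than O(n^(2/3)), f(n) dominates.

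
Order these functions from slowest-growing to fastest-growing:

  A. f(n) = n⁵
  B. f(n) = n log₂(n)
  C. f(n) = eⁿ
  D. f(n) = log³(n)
D < B < A < C

Comparing growth rates:
D = log³(n) is O(log³ n)
B = n log₂(n) is O(n log n)
A = n⁵ is O(n⁵)
C = eⁿ is O(eⁿ)

Therefore, the order from slowest to fastest is: D < B < A < C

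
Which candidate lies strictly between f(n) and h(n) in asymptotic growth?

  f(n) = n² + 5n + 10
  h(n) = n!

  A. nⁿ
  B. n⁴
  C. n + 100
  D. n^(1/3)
B

We need g(n) with n² + 5n + 10 = o(g(n)) and g(n) = o(n!), i.e. O(n²) ≺ g ≺ O(n!).
Check each option:
  A. nⁿ — O(nⁿ) does not grow strictly slower than h(n)
  B. n⁴ — O(n⁴) is strictly between O(n²) and O(n!) ✓
  C. n + 100 — O(n) does not grow strictly faster than f(n)
  D. n^(1/3) — O(n^(1/3)) does not grow strictly faster than f(n)

Only option B (n⁴) lies strictly between.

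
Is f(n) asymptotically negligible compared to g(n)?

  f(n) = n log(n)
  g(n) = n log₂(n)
False

f(n) = n log(n) is O(n log n), and g(n) = n log₂(n) is O(n log n).
Since they have the same growth rate, f(n) = o(g(n)) is false.
(f = o(g) requires f to grow strictly slower, not equal.)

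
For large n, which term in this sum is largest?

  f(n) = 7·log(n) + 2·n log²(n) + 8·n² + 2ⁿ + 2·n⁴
2ⁿ

Looking at each term:
  - 7·log(n) is O(log n)
  - 2·n log²(n) is O(n log² n)
  - 8·n² is O(n²)
  - 2ⁿ is O(2ⁿ)
  - 2·n⁴ is O(n⁴)

The term 2ⁿ (O(2ⁿ)) grows fastest and dominates all others.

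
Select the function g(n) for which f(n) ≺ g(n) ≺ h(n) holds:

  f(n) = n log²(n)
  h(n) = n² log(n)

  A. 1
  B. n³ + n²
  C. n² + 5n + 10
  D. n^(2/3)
C

We need g(n) with n log²(n) = o(g(n)) and g(n) = o(n² log(n)), i.e. O(n log² n) ≺ g ≺ O(n² log n).
Check each option:
  A. 1 — O(1) does not grow strictly faster than f(n)
  B. n³ + n² — O(n³) does not grow strictly slower than h(n)
  C. n² + 5n + 10 — O(n²) is strictly between O(n log² n) and O(n² log n) ✓
  D. n^(2/3) — O(n^(2/3)) does not grow strictly faster than f(n)

Only option C (n² + 5n + 10) lies strictly between.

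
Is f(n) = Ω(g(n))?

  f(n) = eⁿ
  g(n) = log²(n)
True

f(n) = eⁿ is O(eⁿ), and g(n) = log²(n) is O(log² n).
Since O(eⁿ) grows at least as fast as O(log² n), f(n) = Ω(g(n)) is true.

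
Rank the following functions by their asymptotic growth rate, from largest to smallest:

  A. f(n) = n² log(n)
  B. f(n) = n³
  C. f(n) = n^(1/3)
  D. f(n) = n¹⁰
D > B > A > C

Comparing growth rates:
D = n¹⁰ is O(n¹⁰)
B = n³ is O(n³)
A = n² log(n) is O(n² log n)
C = n^(1/3) is O(n^(1/3))

Therefore, the order from fastest to slowest is: D > B > A > C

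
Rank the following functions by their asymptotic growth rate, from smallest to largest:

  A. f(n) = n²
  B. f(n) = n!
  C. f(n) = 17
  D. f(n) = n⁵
C < A < D < B

Comparing growth rates:
C = 17 is O(1)
A = n² is O(n²)
D = n⁵ is O(n⁵)
B = n! is O(n!)

Therefore, the order from slowest to fastest is: C < A < D < B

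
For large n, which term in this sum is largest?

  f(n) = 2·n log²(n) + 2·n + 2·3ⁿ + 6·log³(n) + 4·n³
2·3ⁿ

Looking at each term:
  - 2·n log²(n) is O(n log² n)
  - 2·n is O(n)
  - 2·3ⁿ is O(3ⁿ)
  - 6·log³(n) is O(log³ n)
  - 4·n³ is O(n³)

The term 2·3ⁿ (O(3ⁿ)) grows fastest and dominates all others.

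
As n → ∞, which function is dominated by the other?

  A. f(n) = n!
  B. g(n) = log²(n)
B

f(n) = n! is O(n!), while g(n) = log²(n) is O(log² n).
Since O(log² n) grows slower than O(n!), g(n) is dominated.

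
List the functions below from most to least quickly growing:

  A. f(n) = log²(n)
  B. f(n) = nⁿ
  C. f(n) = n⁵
B > C > A

Comparing growth rates:
B = nⁿ is O(nⁿ)
C = n⁵ is O(n⁵)
A = log²(n) is O(log² n)

Therefore, the order from fastest to slowest is: B > C > A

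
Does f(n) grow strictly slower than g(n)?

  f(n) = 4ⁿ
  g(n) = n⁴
False

f(n) = 4ⁿ is O(4ⁿ), and g(n) = n⁴ is O(n⁴).
Since O(4ⁿ) grows faster than or equal to O(n⁴), f(n) = o(g(n)) is false.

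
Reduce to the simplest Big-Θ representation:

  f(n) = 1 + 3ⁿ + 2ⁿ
Θ(3ⁿ)

Order the terms by growth rate: 1 ≺ 2ⁿ ≺ 3ⁿ.
The fastest-growing term 3ⁿ dominates as n → ∞; dropping its constant factor gives Θ(3ⁿ).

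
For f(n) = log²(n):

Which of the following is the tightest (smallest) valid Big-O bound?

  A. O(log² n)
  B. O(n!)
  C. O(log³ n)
A

f(n) = log²(n) is O(log² n).
All listed options are valid Big-O bounds (upper bounds),
but O(log² n) is the tightest (smallest valid bound).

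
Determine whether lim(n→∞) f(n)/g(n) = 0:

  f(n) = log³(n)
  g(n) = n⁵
True

f(n) = log³(n) is O(log³ n), and g(n) = n⁵ is O(n⁵).
Since O(log³ n) grows strictly slower than O(n⁵), f(n) = o(g(n)) is true.
This means lim(n→∞) f(n)/g(n) = 0.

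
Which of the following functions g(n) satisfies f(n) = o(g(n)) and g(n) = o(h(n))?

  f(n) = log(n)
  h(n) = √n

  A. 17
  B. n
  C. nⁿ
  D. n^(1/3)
D

We need g(n) with log(n) = o(g(n)) and g(n) = o(√n), i.e. O(log n) ≺ g ≺ O(√n).
Check each option:
  A. 17 — O(1) does not grow strictly faster than f(n)
  B. n — O(n) does not grow strictly slower than h(n)
  C. nⁿ — O(nⁿ) does not grow strictly slower than h(n)
  D. n^(1/3) — O(n^(1/3)) is strictly between O(log n) and O(√n) ✓

Only option D (n^(1/3)) lies strictly between.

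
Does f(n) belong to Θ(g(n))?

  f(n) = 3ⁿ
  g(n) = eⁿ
False

f(n) = 3ⁿ is O(3ⁿ), and g(n) = eⁿ is O(eⁿ).
Since they have different growth rates, f(n) = Θ(g(n)) is false.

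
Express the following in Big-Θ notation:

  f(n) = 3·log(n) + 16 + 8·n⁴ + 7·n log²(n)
Θ(n⁴)

Order the terms by growth rate: 16 ≺ 3·log(n) ≺ 7·n log²(n) ≺ 8·n⁴.
The fastest-growing term 8·n⁴ dominates as n → ∞; dropping its constant factor gives Θ(n⁴).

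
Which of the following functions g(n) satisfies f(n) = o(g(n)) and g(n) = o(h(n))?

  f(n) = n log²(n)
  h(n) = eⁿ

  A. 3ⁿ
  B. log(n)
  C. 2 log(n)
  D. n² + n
D

We need g(n) with n log²(n) = o(g(n)) and g(n) = o(eⁿ), i.e. O(n log² n) ≺ g ≺ O(eⁿ).
Check each option:
  A. 3ⁿ — O(3ⁿ) does not grow strictly slower than h(n)
  B. log(n) — O(log n) does not grow strictly faster than f(n)
  C. 2 log(n) — O(log n) does not grow strictly faster than f(n)
  D. n² + n — O(n²) is strictly between O(n log² n) and O(eⁿ) ✓

Only option D (n² + n) lies strictly between.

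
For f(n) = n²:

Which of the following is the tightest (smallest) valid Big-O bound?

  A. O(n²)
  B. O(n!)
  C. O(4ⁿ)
A

f(n) = n² is O(n²).
All listed options are valid Big-O bounds (upper bounds),
but O(n²) is the tightest (smallest valid bound).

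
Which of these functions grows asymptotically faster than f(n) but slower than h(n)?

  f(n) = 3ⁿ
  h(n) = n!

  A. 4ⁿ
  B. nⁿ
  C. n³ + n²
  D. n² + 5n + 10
A

We need g(n) with 3ⁿ = o(g(n)) and g(n) = o(n!), i.e. O(3ⁿ) ≺ g ≺ O(n!).
Check each option:
  A. 4ⁿ — O(4ⁿ) is strictly between O(3ⁿ) and O(n!) ✓
  B. nⁿ — O(nⁿ) does not grow strictly slower than h(n)
  C. n³ + n² — O(n³) does not grow strictly faster than f(n)
  D. n² + 5n + 10 — O(n²) does not grow strictly faster than f(n)

Only option A (4ⁿ) lies strictly between.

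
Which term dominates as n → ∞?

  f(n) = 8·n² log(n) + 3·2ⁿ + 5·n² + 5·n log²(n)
3·2ⁿ

Looking at each term:
  - 8·n² log(n) is O(n² log n)
  - 3·2ⁿ is O(2ⁿ)
  - 5·n² is O(n²)
  - 5·n log²(n) is O(n log² n)

The term 3·2ⁿ (O(2ⁿ)) grows fastest and dominates all others.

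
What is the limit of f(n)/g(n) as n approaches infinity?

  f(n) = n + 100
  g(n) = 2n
1/2

Since n + 100 and 2n have the same growth rate (O(n)),
the ratio converges to a constant: 1/2.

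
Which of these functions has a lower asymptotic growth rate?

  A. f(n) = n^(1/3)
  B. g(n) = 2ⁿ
A

f(n) = n^(1/3) is O(n^(1/3)), while g(n) = 2ⁿ is O(2ⁿ).
Since O(n^(1/3)) grows slower than O(2ⁿ), f(n) is dominated.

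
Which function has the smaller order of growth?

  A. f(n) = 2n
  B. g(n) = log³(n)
B

f(n) = 2n is O(n), while g(n) = log³(n) is O(log³ n).
Since O(log³ n) grows slower than O(n), g(n) is dominated.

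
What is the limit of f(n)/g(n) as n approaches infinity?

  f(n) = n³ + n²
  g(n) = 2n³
1/2

Since n³ + n² and 2n³ have the same growth rate (O(n³)),
the ratio converges to a constant: 1/2.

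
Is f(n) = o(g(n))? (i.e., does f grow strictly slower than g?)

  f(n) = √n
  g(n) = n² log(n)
True

f(n) = √n is O(√n), and g(n) = n² log(n) is O(n² log n).
Since O(√n) grows strictly slower than O(n² log n), f(n) = o(g(n)) is true.
This means lim(n→∞) f(n)/g(n) = 0.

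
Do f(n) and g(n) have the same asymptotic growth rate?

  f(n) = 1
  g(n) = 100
True

f(n) = 1 and g(n) = 100 are both O(1).
Since they have the same asymptotic growth rate, f(n) = Θ(g(n)) is true.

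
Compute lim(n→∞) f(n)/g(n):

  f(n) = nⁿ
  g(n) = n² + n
∞

Since nⁿ (O(nⁿ)) grows faster than n² + n (O(n²)),
the ratio f(n)/g(n) → ∞ as n → ∞.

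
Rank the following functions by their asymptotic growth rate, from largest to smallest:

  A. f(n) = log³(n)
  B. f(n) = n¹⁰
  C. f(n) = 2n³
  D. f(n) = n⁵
B > D > C > A

Comparing growth rates:
B = n¹⁰ is O(n¹⁰)
D = n⁵ is O(n⁵)
C = 2n³ is O(n³)
A = log³(n) is O(log³ n)

Therefore, the order from fastest to slowest is: B > D > C > A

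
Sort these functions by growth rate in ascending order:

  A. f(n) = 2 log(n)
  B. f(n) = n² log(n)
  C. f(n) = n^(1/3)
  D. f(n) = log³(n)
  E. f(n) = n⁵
A < D < C < B < E

Comparing growth rates:
A = 2 log(n) is O(log n)
D = log³(n) is O(log³ n)
C = n^(1/3) is O(n^(1/3))
B = n² log(n) is O(n² log n)
E = n⁵ is O(n⁵)

Therefore, the order from slowest to fastest is: A < D < C < B < E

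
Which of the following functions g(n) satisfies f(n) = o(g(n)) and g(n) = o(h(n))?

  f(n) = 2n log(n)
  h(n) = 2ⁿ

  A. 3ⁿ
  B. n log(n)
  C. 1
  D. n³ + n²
D

We need g(n) with 2n log(n) = o(g(n)) and g(n) = o(2ⁿ), i.e. O(n log n) ≺ g ≺ O(2ⁿ).
Check each option:
  A. 3ⁿ — O(3ⁿ) does not grow strictly slower than h(n)
  B. n log(n) — O(n log n) does not grow strictly faster than f(n)
  C. 1 — O(1) does not grow strictly faster than f(n)
  D. n³ + n² — O(n³) is strictly between O(n log n) and O(2ⁿ) ✓

Only option D (n³ + n²) lies strictly between.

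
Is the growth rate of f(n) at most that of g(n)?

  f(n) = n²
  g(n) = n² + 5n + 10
True

f(n) = n² and g(n) = n² + 5n + 10 are both O(n²).
Big-O permits equal growth rates (f ≤ c·g for some c), so f(n) = O(g(n)) is true.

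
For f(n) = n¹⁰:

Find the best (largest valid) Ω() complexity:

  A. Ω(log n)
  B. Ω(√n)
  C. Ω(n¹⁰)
C

f(n) = n¹⁰ is Ω(n¹⁰).
All listed options are valid Big-Ω bounds (lower bounds),
but Ω(n¹⁰) is the tightest (largest valid bound).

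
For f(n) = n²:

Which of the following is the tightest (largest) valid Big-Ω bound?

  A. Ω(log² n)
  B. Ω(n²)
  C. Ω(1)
B

f(n) = n² is Ω(n²).
All listed options are valid Big-Ω bounds (lower bounds),
but Ω(n²) is the tightest (largest valid bound).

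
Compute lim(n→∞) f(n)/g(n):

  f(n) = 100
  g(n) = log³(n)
0

Since 100 (O(1)) grows slower than log³(n) (O(log³ n)),
the ratio f(n)/g(n) → 0 as n → ∞.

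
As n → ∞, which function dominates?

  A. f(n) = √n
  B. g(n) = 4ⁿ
B

f(n) = √n is O(√n), while g(n) = 4ⁿ is O(4ⁿ).
Since O(4ⁿ) grows faster than O(√n), g(n) dominates.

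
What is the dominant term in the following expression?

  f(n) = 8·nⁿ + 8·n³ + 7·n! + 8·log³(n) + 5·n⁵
8·nⁿ

Looking at each term:
  - 8·nⁿ is O(nⁿ)
  - 8·n³ is O(n³)
  - 7·n! is O(n!)
  - 8·log³(n) is O(log³ n)
  - 5·n⁵ is O(n⁵)

The term 8·nⁿ (O(nⁿ)) grows fastest and dominates all others.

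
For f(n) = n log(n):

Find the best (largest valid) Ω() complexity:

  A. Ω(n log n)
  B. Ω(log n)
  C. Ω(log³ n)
A

f(n) = n log(n) is Ω(n log n).
All listed options are valid Big-Ω bounds (lower bounds),
but Ω(n log n) is the tightest (largest valid bound).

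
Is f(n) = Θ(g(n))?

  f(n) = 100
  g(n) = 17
True

f(n) = 100 and g(n) = 17 are both O(1).
Since they have the same asymptotic growth rate, f(n) = Θ(g(n)) is true.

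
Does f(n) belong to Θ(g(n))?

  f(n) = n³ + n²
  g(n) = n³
True

f(n) = n³ + n² and g(n) = n³ are both O(n³).
Since they have the same asymptotic growth rate, f(n) = Θ(g(n)) is true.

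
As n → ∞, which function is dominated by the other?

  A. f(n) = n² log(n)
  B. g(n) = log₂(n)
B

f(n) = n² log(n) is O(n² log n), while g(n) = log₂(n) is O(log n).
Since O(log n) grows slower than O(n² log n), g(n) is dominated.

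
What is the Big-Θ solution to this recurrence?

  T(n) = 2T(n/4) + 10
Θ(n^log₄(2))

Master Theorem: a = 2, b = 4, f(n) = 10.
Compute the critical exponent d = log₄(2) = 0.500.
Compare f(n) = Θ(1) against n^d:
  k = 0 < d = 0.500, so f(n) = O(n^(d-ε)) — Case 1.
  The recursion cost dominates: T(n) = Θ(n^d) = Θ(n^log₄(2)).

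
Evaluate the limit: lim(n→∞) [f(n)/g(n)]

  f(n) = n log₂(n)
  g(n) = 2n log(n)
1/(2*log(2))

Since n log₂(n) and 2n log(n) have the same growth rate (O(n log n)),
the ratio converges to a constant: 1/(2*log(2)).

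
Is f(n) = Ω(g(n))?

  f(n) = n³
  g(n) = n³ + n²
True

f(n) = n³ and g(n) = n³ + n² are both O(n³).
Big-Ω permits equal growth rates (f ≥ c·g for some c > 0), so f(n) = Ω(g(n)) is true.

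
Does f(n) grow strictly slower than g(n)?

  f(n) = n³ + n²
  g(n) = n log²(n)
False

f(n) = n³ + n² is O(n³), and g(n) = n log²(n) is O(n log² n).
Since O(n³) grows faster than or equal to O(n log² n), f(n) = o(g(n)) is false.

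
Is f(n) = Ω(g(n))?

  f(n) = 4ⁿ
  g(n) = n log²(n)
True

f(n) = 4ⁿ is O(4ⁿ), and g(n) = n log²(n) is O(n log² n).
Since O(4ⁿ) grows at least as fast as O(n log² n), f(n) = Ω(g(n)) is true.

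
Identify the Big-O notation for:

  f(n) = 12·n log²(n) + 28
O(n log² n)

The dominant term in 12·n log²(n) + 28 is 12·n log²(n), which is Θ(n log² n).
Lower-order terms (28) are asymptotically negligible.
Constants are absorbed, so the tightest bound is O(n log² n).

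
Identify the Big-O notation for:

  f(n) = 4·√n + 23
O(√n)

The dominant term in 4·√n + 23 is 4·√n, which is Θ(√n).
Lower-order terms (23) are asymptotically negligible.
Constants are absorbed, so the tightest bound is O(√n).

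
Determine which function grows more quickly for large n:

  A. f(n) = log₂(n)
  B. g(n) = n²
B

f(n) = log₂(n) is O(log n), while g(n) = n² is O(n²).
Since O(n²) grows faster than O(log n), g(n) dominates.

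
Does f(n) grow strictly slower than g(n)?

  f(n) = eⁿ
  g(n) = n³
False

f(n) = eⁿ is O(eⁿ), and g(n) = n³ is O(n³).
Since O(eⁿ) grows faster than or equal to O(n³), f(n) = o(g(n)) is false.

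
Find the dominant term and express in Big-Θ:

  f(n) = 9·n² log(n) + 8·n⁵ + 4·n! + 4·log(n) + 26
Θ(n!)

Order the terms by growth rate: 26 ≺ 4·log(n) ≺ 9·n² log(n) ≺ 8·n⁵ ≺ 4·n!.
The fastest-growing term 4·n! dominates as n → ∞; dropping its constant factor gives Θ(n!).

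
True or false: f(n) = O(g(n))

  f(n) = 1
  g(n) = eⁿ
True

f(n) = 1 is O(1), and g(n) = eⁿ is O(eⁿ).
Since O(1) ⊆ O(eⁿ) (f grows no faster than g), f(n) = O(g(n)) is true.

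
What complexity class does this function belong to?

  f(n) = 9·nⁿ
O(nⁿ)

The dominant term in 9·nⁿ is 9·nⁿ, which is Θ(nⁿ).
Constants are absorbed, so the tightest bound is O(nⁿ).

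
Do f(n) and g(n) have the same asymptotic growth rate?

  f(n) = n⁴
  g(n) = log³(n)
False

f(n) = n⁴ is O(n⁴), and g(n) = log³(n) is O(log³ n).
Since they have different growth rates, f(n) = Θ(g(n)) is false.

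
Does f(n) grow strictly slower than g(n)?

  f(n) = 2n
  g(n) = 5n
False

f(n) = 2n is O(n), and g(n) = 5n is O(n).
Since they have the same growth rate, f(n) = o(g(n)) is false.
(f = o(g) requires f to grow strictly slower, not equal.)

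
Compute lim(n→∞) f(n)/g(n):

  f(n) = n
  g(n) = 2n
1/2

Since n and 2n have the same growth rate (O(n)),
the ratio converges to a constant: 1/2.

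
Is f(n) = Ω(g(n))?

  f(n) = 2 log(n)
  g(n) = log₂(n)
True

f(n) = 2 log(n) and g(n) = log₂(n) are both O(log n).
Big-Ω permits equal growth rates (f ≥ c·g for some c > 0), so f(n) = Ω(g(n)) is true.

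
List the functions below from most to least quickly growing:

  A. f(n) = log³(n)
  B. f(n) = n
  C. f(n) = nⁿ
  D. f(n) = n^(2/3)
C > B > D > A

Comparing growth rates:
C = nⁿ is O(nⁿ)
B = n is O(n)
D = n^(2/3) is O(n^(2/3))
A = log³(n) is O(log³ n)

Therefore, the order from fastest to slowest is: C > B > D > A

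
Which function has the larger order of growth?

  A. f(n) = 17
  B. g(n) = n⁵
B

f(n) = 17 is O(1), while g(n) = n⁵ is O(n⁵).
Since O(n⁵) grows faster than O(1), g(n) dominates.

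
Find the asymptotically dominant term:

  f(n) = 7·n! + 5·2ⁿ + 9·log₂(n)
7·n!

Looking at each term:
  - 7·n! is O(n!)
  - 5·2ⁿ is O(2ⁿ)
  - 9·log₂(n) is O(log n)

The term 7·n! (O(n!)) grows fastest and dominates all others.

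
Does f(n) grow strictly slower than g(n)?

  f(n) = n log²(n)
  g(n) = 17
False

f(n) = n log²(n) is O(n log² n), and g(n) = 17 is O(1).
Since O(n log² n) grows faster than or equal to O(1), f(n) = o(g(n)) is false.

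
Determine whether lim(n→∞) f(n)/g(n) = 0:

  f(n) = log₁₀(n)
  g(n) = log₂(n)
False

f(n) = log₁₀(n) is O(log n), and g(n) = log₂(n) is O(log n).
Since they have the same growth rate, f(n) = o(g(n)) is false.
(f = o(g) requires f to grow strictly slower, not equal.)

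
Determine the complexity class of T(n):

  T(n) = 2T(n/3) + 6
Θ(n^log₃(2))

Master Theorem: a = 2, b = 3, f(n) = 6.
Compute the critical exponent d = log₃(2) = 0.631.
Compare f(n) = Θ(1) against n^d:
  k = 0 < d = 0.631, so f(n) = O(n^(d-ε)) — Case 1.
  The recursion cost dominates: T(n) = Θ(n^d) = Θ(n^log₃(2)).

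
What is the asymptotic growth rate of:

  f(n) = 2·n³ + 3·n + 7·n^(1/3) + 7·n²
Θ(n³)

Order the terms by growth rate: 7·n^(1/3) ≺ 3·n ≺ 7·n² ≺ 2·n³.
The fastest-growing term 2·n³ dominates as n → ∞; dropping its constant factor gives Θ(n³).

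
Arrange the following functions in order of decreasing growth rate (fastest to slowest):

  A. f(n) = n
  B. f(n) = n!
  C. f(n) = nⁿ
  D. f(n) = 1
C > B > A > D

Comparing growth rates:
C = nⁿ is O(nⁿ)
B = n! is O(n!)
A = n is O(n)
D = 1 is O(1)

Therefore, the order from fastest to slowest is: C > B > A > D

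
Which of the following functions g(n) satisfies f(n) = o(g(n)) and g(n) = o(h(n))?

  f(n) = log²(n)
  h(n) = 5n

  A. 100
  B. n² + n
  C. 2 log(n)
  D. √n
D

We need g(n) with log²(n) = o(g(n)) and g(n) = o(5n), i.e. O(log² n) ≺ g ≺ O(n).
Check each option:
  A. 100 — O(1) does not grow strictly faster than f(n)
  B. n² + n — O(n²) does not grow strictly slower than h(n)
  C. 2 log(n) — O(log n) does not grow strictly faster than f(n)
  D. √n — O(√n) is strictly between O(log² n) and O(n) ✓

Only option D (√n) lies strictly between.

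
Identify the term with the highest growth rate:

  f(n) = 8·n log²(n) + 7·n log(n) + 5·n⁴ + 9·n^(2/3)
5·n⁴

Looking at each term:
  - 8·n log²(n) is O(n log² n)
  - 7·n log(n) is O(n log n)
  - 5·n⁴ is O(n⁴)
  - 9·n^(2/3) is O(n^(2/3))

The term 5·n⁴ (O(n⁴)) grows fastest and dominates all others.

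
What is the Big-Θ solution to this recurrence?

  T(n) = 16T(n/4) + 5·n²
Θ(n² log n)

Master Theorem: a = 16, b = 4, f(n) = 5·n².
Compute the critical exponent d = log₄(16) = 2.
Compare f(n) = Θ(n²) against n^d:
  k = 2 = d, so f(n) = Θ(n^d) — Case 2.
  Work is balanced across levels: T(n) = Θ(n^d log n) = Θ(n² log n).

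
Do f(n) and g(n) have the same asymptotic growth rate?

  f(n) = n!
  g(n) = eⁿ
False

f(n) = n! is O(n!), and g(n) = eⁿ is O(eⁿ).
Since they have different growth rates, f(n) = Θ(g(n)) is false.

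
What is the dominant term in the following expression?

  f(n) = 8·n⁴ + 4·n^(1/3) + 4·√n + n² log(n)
8·n⁴

Looking at each term:
  - 8·n⁴ is O(n⁴)
  - 4·n^(1/3) is O(n^(1/3))
  - 4·√n is O(√n)
  - n² log(n) is O(n² log n)

The term 8·n⁴ (O(n⁴)) grows fastest and dominates all others.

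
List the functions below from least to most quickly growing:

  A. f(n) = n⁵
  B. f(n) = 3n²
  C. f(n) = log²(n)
C < B < A

Comparing growth rates:
C = log²(n) is O(log² n)
B = 3n² is O(n²)
A = n⁵ is O(n⁵)

Therefore, the order from slowest to fastest is: C < B < A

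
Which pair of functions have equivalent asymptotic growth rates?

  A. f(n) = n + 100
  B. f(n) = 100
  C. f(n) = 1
B and C

Examining each function:
  A. n + 100 is O(n)
  B. 100 is O(1)
  C. 1 is O(1)

Functions B and C both have the same complexity class.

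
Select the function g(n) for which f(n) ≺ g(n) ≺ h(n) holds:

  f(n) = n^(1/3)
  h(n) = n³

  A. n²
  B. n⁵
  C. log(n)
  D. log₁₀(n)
A

We need g(n) with n^(1/3) = o(g(n)) and g(n) = o(n³), i.e. O(n^(1/3)) ≺ g ≺ O(n³).
Check each option:
  A. n² — O(n²) is strictly between O(n^(1/3)) and O(n³) ✓
  B. n⁵ — O(n⁵) does not grow strictly slower than h(n)
  C. log(n) — O(log n) does not grow strictly faster than f(n)
  D. log₁₀(n) — O(log n) does not grow strictly faster than f(n)

Only option A (n²) lies strictly between.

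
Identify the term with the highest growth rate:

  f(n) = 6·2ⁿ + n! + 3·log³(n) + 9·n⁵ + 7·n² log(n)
n!

Looking at each term:
  - 6·2ⁿ is O(2ⁿ)
  - n! is O(n!)
  - 3·log³(n) is O(log³ n)
  - 9·n⁵ is O(n⁵)
  - 7·n² log(n) is O(n² log n)

The term n! (O(n!)) grows fastest and dominates all others.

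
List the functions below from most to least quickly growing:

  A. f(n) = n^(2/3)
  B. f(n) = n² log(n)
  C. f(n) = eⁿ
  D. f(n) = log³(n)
C > B > A > D

Comparing growth rates:
C = eⁿ is O(eⁿ)
B = n² log(n) is O(n² log n)
A = n^(2/3) is O(n^(2/3))
D = log³(n) is O(log³ n)

Therefore, the order from fastest to slowest is: C > B > A > D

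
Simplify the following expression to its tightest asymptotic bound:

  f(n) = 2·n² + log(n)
Θ(n²)

Order the terms by growth rate: log(n) ≺ 2·n².
The fastest-growing term 2·n² dominates as n → ∞; dropping its constant factor gives Θ(n²).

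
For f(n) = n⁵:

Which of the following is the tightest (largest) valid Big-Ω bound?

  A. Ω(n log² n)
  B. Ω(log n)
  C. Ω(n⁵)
C

f(n) = n⁵ is Ω(n⁵).
All listed options are valid Big-Ω bounds (lower bounds),
but Ω(n⁵) is the tightest (largest valid bound).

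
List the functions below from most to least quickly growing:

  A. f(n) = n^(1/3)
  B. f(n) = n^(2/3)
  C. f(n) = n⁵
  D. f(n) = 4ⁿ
D > C > B > A

Comparing growth rates:
D = 4ⁿ is O(4ⁿ)
C = n⁵ is O(n⁵)
B = n^(2/3) is O(n^(2/3))
A = n^(1/3) is O(n^(1/3))

Therefore, the order from fastest to slowest is: D > C > B > A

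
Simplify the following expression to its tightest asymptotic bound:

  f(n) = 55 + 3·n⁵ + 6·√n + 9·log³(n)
Θ(n⁵)

Order the terms by growth rate: 55 ≺ 9·log³(n) ≺ 6·√n ≺ 3·n⁵.
The fastest-growing term 3·n⁵ dominates as n → ∞; dropping its constant factor gives Θ(n⁵).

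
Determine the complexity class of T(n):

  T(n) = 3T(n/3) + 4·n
Θ(n log n)

Master Theorem: a = 3, b = 3, f(n) = 4·n.
Compute the critical exponent d = log₃(3) = 1.
Compare f(n) = Θ(n) against n^d:
  k = 1 = d, so f(n) = Θ(n^d) — Case 2.
  Work is balanced across levels: T(n) = Θ(n^d log n) = Θ(n log n).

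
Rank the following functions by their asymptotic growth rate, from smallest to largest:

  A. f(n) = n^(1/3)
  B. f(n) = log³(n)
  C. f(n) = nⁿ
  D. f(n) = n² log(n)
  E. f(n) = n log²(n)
B < A < E < D < C

Comparing growth rates:
B = log³(n) is O(log³ n)
A = n^(1/3) is O(n^(1/3))
E = n log²(n) is O(n log² n)
D = n² log(n) is O(n² log n)
C = nⁿ is O(nⁿ)

Therefore, the order from slowest to fastest is: B < A < E < D < C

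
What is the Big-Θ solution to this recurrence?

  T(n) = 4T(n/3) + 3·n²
Θ(n²)

Master Theorem: a = 4, b = 3, f(n) = 3·n².
Compute the critical exponent d = log₃(4) = 1.262.
Compare f(n) = Θ(n²) against n^d:
  k = 2 > d = 1.262, so f(n) = Ω(n^(d+ε)) — Case 3.
  Regularity: a·(n/b)^2/n^2 = a/b^2 = 4/9 < 1 ✓.
  The top-level work dominates: T(n) = Θ(f(n)) = Θ(n²).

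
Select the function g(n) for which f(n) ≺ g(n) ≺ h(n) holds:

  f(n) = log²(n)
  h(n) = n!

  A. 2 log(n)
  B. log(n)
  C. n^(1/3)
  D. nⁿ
C

We need g(n) with log²(n) = o(g(n)) and g(n) = o(n!), i.e. O(log² n) ≺ g ≺ O(n!).
Check each option:
  A. 2 log(n) — O(log n) does not grow strictly faster than f(n)
  B. log(n) — O(log n) does not grow strictly faster than f(n)
  C. n^(1/3) — O(n^(1/3)) is strictly between O(log² n) and O(n!) ✓
  D. nⁿ — O(nⁿ) does not grow strictly slower than h(n)

Only option C (n^(1/3)) lies strictly between.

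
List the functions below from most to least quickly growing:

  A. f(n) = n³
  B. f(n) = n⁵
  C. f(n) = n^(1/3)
B > A > C

Comparing growth rates:
B = n⁵ is O(n⁵)
A = n³ is O(n³)
C = n^(1/3) is O(n^(1/3))

Therefore, the order from fastest to slowest is: B > A > C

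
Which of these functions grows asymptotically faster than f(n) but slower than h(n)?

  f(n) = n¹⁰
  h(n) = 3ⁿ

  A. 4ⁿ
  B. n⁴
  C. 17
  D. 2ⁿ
D

We need g(n) with n¹⁰ = o(g(n)) and g(n) = o(3ⁿ), i.e. O(n¹⁰) ≺ g ≺ O(3ⁿ).
Check each option:
  A. 4ⁿ — O(4ⁿ) does not grow strictly slower than h(n)
  B. n⁴ — O(n⁴) does not grow strictly faster than f(n)
  C. 17 — O(1) does not grow strictly faster than f(n)
  D. 2ⁿ — O(2ⁿ) is strictly between O(n¹⁰) and O(3ⁿ) ✓

Only option D (2ⁿ) lies strictly between.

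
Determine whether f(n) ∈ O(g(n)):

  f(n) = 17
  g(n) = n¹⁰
True

f(n) = 17 is O(1), and g(n) = n¹⁰ is O(n¹⁰).
Since O(1) ⊆ O(n¹⁰) (f grows no faster than g), f(n) = O(g(n)) is true.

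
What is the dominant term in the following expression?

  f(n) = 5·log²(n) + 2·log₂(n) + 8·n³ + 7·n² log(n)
8·n³

Looking at each term:
  - 5·log²(n) is O(log² n)
  - 2·log₂(n) is O(log n)
  - 8·n³ is O(n³)
  - 7·n² log(n) is O(n² log n)

The term 8·n³ (O(n³)) grows fastest and dominates all others.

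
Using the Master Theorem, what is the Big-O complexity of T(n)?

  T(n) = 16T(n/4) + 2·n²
Θ(n² log n)

Master Theorem: a = 16, b = 4, f(n) = 2·n².
Compute the critical exponent d = log₄(16) = 2.
Compare f(n) = Θ(n²) against n^d:
  k = 2 = d, so f(n) = Θ(n^d) — Case 2.
  Work is balanced across levels: T(n) = Θ(n^d log n) = Θ(n² log n).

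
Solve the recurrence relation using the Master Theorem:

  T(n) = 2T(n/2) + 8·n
Θ(n log n)

Master Theorem: a = 2, b = 2, f(n) = 8·n.
Compute the critical exponent d = log₂(2) = 1.
Compare f(n) = Θ(n) against n^d:
  k = 1 = d, so f(n) = Θ(n^d) — Case 2.
  Work is balanced across levels: T(n) = Θ(n^d log n) = Θ(n log n).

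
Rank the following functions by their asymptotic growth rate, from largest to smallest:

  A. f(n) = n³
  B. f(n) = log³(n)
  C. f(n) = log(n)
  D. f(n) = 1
A > B > C > D

Comparing growth rates:
A = n³ is O(n³)
B = log³(n) is O(log³ n)
C = log(n) is O(log n)
D = 1 is O(1)

Therefore, the order from fastest to slowest is: A > B > C > D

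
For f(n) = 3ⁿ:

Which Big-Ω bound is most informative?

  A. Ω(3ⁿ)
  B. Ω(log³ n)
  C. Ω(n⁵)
A

f(n) = 3ⁿ is Ω(3ⁿ).
All listed options are valid Big-Ω bounds (lower bounds),
but Ω(3ⁿ) is the tightest (largest valid bound).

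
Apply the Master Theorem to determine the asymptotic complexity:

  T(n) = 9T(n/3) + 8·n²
Θ(n² log n)

Master Theorem: a = 9, b = 3, f(n) = 8·n².
Compute the critical exponent d = log₃(9) = 2.
Compare f(n) = Θ(n²) against n^d:
  k = 2 = d, so f(n) = Θ(n^d) — Case 2.
  Work is balanced across levels: T(n) = Θ(n^d log n) = Θ(n² log n).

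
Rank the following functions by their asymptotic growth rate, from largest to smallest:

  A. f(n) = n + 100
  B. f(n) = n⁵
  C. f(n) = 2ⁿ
C > B > A

Comparing growth rates:
C = 2ⁿ is O(2ⁿ)
B = n⁵ is O(n⁵)
A = n + 100 is O(n)

Therefore, the order from fastest to slowest is: C > B > A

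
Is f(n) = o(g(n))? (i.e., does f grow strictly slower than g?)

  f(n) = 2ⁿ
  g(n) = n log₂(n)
False

f(n) = 2ⁿ is O(2ⁿ), and g(n) = n log₂(n) is O(n log n).
Since O(2ⁿ) grows faster than or equal to O(n log n), f(n) = o(g(n)) is false.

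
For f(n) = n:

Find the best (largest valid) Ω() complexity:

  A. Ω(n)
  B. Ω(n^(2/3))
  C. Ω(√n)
A

f(n) = n is Ω(n).
All listed options are valid Big-Ω bounds (lower bounds),
but Ω(n) is the tightest (largest valid bound).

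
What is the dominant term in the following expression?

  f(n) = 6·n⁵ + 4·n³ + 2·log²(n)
6·n⁵

Looking at each term:
  - 6·n⁵ is O(n⁵)
  - 4·n³ is O(n³)
  - 2·log²(n) is O(log² n)

The term 6·n⁵ (O(n⁵)) grows fastest and dominates all others.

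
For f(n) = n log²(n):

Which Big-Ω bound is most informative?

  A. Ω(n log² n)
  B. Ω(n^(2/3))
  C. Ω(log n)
A

f(n) = n log²(n) is Ω(n log² n).
All listed options are valid Big-Ω bounds (lower bounds),
but Ω(n log² n) is the tightest (largest valid bound).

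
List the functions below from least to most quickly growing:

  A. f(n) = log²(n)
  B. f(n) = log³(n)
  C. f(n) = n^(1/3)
A < B < C

Comparing growth rates:
A = log²(n) is O(log² n)
B = log³(n) is O(log³ n)
C = n^(1/3) is O(n^(1/3))

Therefore, the order from slowest to fastest is: A < B < C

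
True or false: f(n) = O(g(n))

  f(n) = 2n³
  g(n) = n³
True

f(n) = 2n³ and g(n) = n³ are both O(n³).
Big-O permits equal growth rates (f ≤ c·g for some c), so f(n) = O(g(n)) is true.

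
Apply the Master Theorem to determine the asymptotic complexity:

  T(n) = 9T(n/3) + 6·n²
Θ(n² log n)

Master Theorem: a = 9, b = 3, f(n) = 6·n².
Compute the critical exponent d = log₃(9) = 2.
Compare f(n) = Θ(n²) against n^d:
  k = 2 = d, so f(n) = Θ(n^d) — Case 2.
  Work is balanced across levels: T(n) = Θ(n^d log n) = Θ(n² log n).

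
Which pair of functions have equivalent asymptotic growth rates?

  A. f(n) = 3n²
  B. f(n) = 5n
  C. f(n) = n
B and C

Examining each function:
  A. 3n² is O(n²)
  B. 5n is O(n)
  C. n is O(n)

Functions B and C both have the same complexity class.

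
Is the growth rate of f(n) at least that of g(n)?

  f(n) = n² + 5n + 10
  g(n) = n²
True

f(n) = n² + 5n + 10 and g(n) = n² are both O(n²).
Big-Ω permits equal growth rates (f ≥ c·g for some c > 0), so f(n) = Ω(g(n)) is true.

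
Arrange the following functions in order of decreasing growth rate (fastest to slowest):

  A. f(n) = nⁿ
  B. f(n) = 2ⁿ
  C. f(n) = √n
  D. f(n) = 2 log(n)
A > B > C > D

Comparing growth rates:
A = nⁿ is O(nⁿ)
B = 2ⁿ is O(2ⁿ)
C = √n is O(√n)
D = 2 log(n) is O(log n)

Therefore, the order from fastest to slowest is: A > B > C > D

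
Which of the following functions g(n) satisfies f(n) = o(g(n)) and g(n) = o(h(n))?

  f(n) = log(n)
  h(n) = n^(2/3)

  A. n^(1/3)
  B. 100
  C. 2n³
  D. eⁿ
A

We need g(n) with log(n) = o(g(n)) and g(n) = o(n^(2/3)), i.e. O(log n) ≺ g ≺ O(n^(2/3)).
Check each option:
  A. n^(1/3) — O(n^(1/3)) is strictly between O(log n) and O(n^(2/3)) ✓
  B. 100 — O(1) does not grow strictly faster than f(n)
  C. 2n³ — O(n³) does not grow strictly slower than h(n)
  D. eⁿ — O(eⁿ) does not grow strictly slower than h(n)

Only option A (n^(1/3)) lies strictly between.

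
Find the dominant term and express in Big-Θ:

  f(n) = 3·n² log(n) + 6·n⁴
Θ(n⁴)

Order the terms by growth rate: 3·n² log(n) ≺ 6·n⁴.
The fastest-growing term 6·n⁴ dominates as n → ∞; dropping its constant factor gives Θ(n⁴).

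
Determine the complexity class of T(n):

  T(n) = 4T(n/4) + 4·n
Θ(n log n)

Master Theorem: a = 4, b = 4, f(n) = 4·n.
Compute the critical exponent d = log₄(4) = 1.
Compare f(n) = Θ(n) against n^d:
  k = 1 = d, so f(n) = Θ(n^d) — Case 2.
  Work is balanced across levels: T(n) = Θ(n^d log n) = Θ(n log n).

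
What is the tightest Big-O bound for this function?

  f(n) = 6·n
O(n)

The dominant term in 6·n is 6·n, which is Θ(n).
Constants are absorbed, so the tightest bound is O(n).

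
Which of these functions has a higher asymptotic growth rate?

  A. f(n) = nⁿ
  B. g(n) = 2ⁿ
A

f(n) = nⁿ is O(nⁿ), while g(n) = 2ⁿ is O(2ⁿ).
Since O(nⁿ) grows faster than O(2ⁿ), f(n) dominates.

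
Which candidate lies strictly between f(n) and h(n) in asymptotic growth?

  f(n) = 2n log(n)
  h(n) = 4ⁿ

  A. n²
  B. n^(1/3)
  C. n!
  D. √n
A

We need g(n) with 2n log(n) = o(g(n)) and g(n) = o(4ⁿ), i.e. O(n log n) ≺ g ≺ O(4ⁿ).
Check each option:
  A. n² — O(n²) is strictly between O(n log n) and O(4ⁿ) ✓
  B. n^(1/3) — O(n^(1/3)) does not grow strictly faster than f(n)
  C. n! — O(n!) does not grow strictly slower than h(n)
  D. √n — O(√n) does not grow strictly faster than f(n)

Only option A (n²) lies strictly between.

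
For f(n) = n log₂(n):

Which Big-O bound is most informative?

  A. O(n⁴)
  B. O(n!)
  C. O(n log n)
C

f(n) = n log₂(n) is O(n log n).
All listed options are valid Big-O bounds (upper bounds),
but O(n log n) is the tightest (smallest valid bound).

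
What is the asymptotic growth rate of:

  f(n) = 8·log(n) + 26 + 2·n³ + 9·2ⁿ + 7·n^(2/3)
Θ(2ⁿ)

Order the terms by growth rate: 26 ≺ 8·log(n) ≺ 7·n^(2/3) ≺ 2·n³ ≺ 9·2ⁿ.
The fastest-growing term 9·2ⁿ dominates as n → ∞; dropping its constant factor gives Θ(2ⁿ).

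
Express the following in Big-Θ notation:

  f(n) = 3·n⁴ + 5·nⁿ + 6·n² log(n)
Θ(nⁿ)

Order the terms by growth rate: 6·n² log(n) ≺ 3·n⁴ ≺ 5·nⁿ.
The fastest-growing term 5·nⁿ dominates as n → ∞; dropping its constant factor gives Θ(nⁿ).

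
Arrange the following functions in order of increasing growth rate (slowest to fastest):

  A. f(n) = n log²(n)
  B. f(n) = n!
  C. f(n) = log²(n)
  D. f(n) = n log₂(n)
C < D < A < B

Comparing growth rates:
C = log²(n) is O(log² n)
D = n log₂(n) is O(n log n)
A = n log²(n) is O(n log² n)
B = n! is O(n!)

Therefore, the order from slowest to fastest is: C < D < A < B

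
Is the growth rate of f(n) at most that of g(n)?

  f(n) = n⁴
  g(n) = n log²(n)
False

f(n) = n⁴ is O(n⁴), and g(n) = n log²(n) is O(n log² n).
Since O(n⁴) grows faster than O(n log² n), f(n) = O(g(n)) is false.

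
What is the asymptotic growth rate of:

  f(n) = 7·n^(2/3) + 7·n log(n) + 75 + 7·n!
Θ(n!)

Order the terms by growth rate: 75 ≺ 7·n^(2/3) ≺ 7·n log(n) ≺ 7·n!.
The fastest-growing term 7·n! dominates as n → ∞; dropping its constant factor gives Θ(n!).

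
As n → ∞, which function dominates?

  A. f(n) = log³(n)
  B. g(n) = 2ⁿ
B

f(n) = log³(n) is O(log³ n), while g(n) = 2ⁿ is O(2ⁿ).
Since O(2ⁿ) grows faster than O(log³ n), g(n) dominates.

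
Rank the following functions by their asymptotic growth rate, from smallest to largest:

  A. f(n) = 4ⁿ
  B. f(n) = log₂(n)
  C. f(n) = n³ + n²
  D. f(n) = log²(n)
B < D < C < A

Comparing growth rates:
B = log₂(n) is O(log n)
D = log²(n) is O(log² n)
C = n³ + n² is O(n³)
A = 4ⁿ is O(4ⁿ)

Therefore, the order from slowest to fastest is: B < D < C < A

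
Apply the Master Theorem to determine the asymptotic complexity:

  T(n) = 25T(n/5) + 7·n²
Θ(n² log n)

Master Theorem: a = 25, b = 5, f(n) = 7·n².
Compute the critical exponent d = log₅(25) = 2.
Compare f(n) = Θ(n²) against n^d:
  k = 2 = d, so f(n) = Θ(n^d) — Case 2.
  Work is balanced across levels: T(n) = Θ(n^d log n) = Θ(n² log n).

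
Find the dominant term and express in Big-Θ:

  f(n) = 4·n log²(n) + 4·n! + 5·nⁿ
Θ(nⁿ)

Order the terms by growth rate: 4·n log²(n) ≺ 4·n! ≺ 5·nⁿ.
The fastest-growing term 5·nⁿ dominates as n → ∞; dropping its constant factor gives Θ(nⁿ).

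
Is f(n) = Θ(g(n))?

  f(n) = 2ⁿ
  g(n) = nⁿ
False

f(n) = 2ⁿ is O(2ⁿ), and g(n) = nⁿ is O(nⁿ).
Since they have different growth rates, f(n) = Θ(g(n)) is false.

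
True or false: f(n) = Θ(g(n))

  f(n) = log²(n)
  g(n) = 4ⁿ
False

f(n) = log²(n) is O(log² n), and g(n) = 4ⁿ is O(4ⁿ).
Since they have different growth rates, f(n) = Θ(g(n)) is false.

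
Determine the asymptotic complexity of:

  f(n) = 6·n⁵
O(n⁵)

The dominant term in 6·n⁵ is 6·n⁵, which is Θ(n⁵).
Constants are absorbed, so the tightest bound is O(n⁵).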